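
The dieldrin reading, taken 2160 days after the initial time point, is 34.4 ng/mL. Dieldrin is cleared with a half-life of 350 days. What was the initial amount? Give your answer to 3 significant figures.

2480 ng/mL

Number of half-lives elapsed: n = 2160/350 ≈ 6.1714.
A₀ = A × 2^n = 34.4 × 2^6.1714 = 34.4 × 72.075 ≈ 2479.4 ng/mL.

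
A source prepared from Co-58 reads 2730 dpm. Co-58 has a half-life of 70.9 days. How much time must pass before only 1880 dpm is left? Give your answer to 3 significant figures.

38.2 days

Fraction remaining = 1880/2730 ≈ 0.68864.
n = log₂(2730/1880) = ln(1.4521)/ln 2 ≈ 0.53817 half-lives.
t = n × t½ = 0.53817 × 70.9 ≈ 38.156 days.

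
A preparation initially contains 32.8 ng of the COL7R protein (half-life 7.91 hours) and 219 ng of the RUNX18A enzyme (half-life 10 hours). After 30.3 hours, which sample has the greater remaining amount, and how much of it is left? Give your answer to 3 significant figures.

RUNX18A enzyme, 26.8 ng

COL7R protein: 32.8 × (1/2)^3.8306 ≈ 2.3054 ng.
RUNX18A enzyme: 219 × (1/2)^3.03 ≈ 26.812 ng.
RUNX18A enzyme has more remaining, at ≈ 26.812 ng.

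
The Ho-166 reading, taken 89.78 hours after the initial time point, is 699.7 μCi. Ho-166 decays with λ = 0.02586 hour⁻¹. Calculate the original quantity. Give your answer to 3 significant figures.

t½ = ln 2 / λ = 0.69315 / 0.02586 ≈ 26.804 hours.
Number of half-lives elapsed: n = 89.78/26.804 ≈ 3.3495.
A₀ = A × 2^n = 699.7 × 2^3.3495 = 699.7 × 10.193 ≈ 7132.1 μCi.

7130 μCi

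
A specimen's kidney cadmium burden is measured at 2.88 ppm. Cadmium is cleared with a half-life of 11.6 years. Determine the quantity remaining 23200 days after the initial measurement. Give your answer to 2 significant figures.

Convert the elapsed time: 23200 days = 63.5616 years.
Number of half-lives: n = 63.5616/11.6 ≈ 5.4795.
Remaining = 2.88 × (1/2)^5.4795 = 2.88 × 0.022414 ≈ 0.064552 ppm.

0.065 ppm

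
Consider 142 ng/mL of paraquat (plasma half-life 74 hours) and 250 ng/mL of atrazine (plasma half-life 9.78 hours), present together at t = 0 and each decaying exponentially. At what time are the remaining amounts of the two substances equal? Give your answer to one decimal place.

Set 142·(1/2)^(t/74) = 250·(1/2)^(t/9.78).
Taking log₂: log₂(142/250) = t·(1/74 − 1/9.78).
log₂(0.568) = -0.81604; 1/74 − 1/9.78 = -0.088736.
t = -0.81604 / -0.088736 ≈ 9.1962 hours.

9.2 hours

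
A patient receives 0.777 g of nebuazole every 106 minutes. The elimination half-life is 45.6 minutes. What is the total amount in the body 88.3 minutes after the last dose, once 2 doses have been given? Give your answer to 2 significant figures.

The 2 doses were given 194.3, 88.3 minutes ago.
Total = 0.777·(1/2)^(194.3/45.6) + 0.777·(1/2)^(88.3/45.6)
      = 0.040527 + 0.203 ≈ 0.24353 g.

0.24 g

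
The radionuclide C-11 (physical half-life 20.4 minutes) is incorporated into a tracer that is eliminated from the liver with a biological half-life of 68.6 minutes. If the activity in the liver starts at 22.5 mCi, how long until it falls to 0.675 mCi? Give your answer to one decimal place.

79.5 minutes

1/t_eff = 1/t_phys + 1/t_biol = 1/20.4 + 1/68.6 = 0.063597 per minute.
t_eff = 20.4 × 68.6 / (20.4 + 68.6) ≈ 15.724 minutes.
n = log₂(22.5/0.675) ≈ 5.0589; t = 5.0589 × 15.724 ≈ 79.546 minutes.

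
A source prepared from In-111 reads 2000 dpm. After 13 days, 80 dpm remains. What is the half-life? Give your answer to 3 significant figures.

A/A₀ = 80/2000 ≈ 0.04.
n = log₂(25) ≈ 4.6439 half-lives elapsed in 13 days.
t½ = 13/4.6439 ≈ 2.7994 days.

2.80 days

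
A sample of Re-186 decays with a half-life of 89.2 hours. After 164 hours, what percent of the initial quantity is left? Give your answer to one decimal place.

n = 164/89.2 ≈ 1.8386 half-lives.
Fraction remaining = (1/2)^1.8386 ≈ 0.2796, i.e. 27.96%.

28.0%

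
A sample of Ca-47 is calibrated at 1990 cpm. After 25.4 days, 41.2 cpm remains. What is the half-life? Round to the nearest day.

5 days

A/A₀ = 41.2/1990 ≈ 0.020704.
n = log₂(48.301) ≈ 5.594 half-lives elapsed in 25.4 days.
t½ = 25.4/5.594 ≈ 4.5406 days.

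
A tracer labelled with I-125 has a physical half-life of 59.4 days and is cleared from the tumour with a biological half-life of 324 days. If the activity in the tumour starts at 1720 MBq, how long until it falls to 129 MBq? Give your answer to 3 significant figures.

188 days

1/t_eff = 1/t_phys + 1/t_biol = 1/59.4 + 1/324 = 0.019921 per day.
t_eff = 59.4 × 324 / (59.4 + 324) ≈ 50.197 days.
n = log₂(1720/129) ≈ 3.737; t = 3.737 × 50.197 ≈ 187.59 days.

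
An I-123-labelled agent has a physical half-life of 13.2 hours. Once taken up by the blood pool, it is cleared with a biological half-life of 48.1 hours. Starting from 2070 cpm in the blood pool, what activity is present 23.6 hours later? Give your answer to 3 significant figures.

427 cpm

1/t_eff = 1/t_phys + 1/t_biol = 1/13.2 + 1/48.1 = 0.096548 per hour.
t_eff = 13.2 × 48.1 / (13.2 + 48.1) ≈ 10.358 hours.
Remaining = 2070 × (1/2)^(23.6/10.358) = 2070 × (1/2)^2.2785 ≈ 426.64 cpm.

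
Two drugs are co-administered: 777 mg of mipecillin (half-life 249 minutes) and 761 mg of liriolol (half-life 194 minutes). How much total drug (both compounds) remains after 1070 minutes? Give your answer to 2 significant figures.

mipecillin: 777 × (1/2)^(1070/249) = 777 × (1/2)^4.2972 ≈ 39.522 mg.
liriolol: 761 × (1/2)^(1070/194) = 761 × (1/2)^5.5155 ≈ 16.637 mg.
Total = 39.522 + 16.637 ≈ 56.159 mg.

56 mg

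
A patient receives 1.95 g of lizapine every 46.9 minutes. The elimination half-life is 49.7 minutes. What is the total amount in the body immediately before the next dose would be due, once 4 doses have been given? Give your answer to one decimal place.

The 4 doses were given 187.6, 140.7, 93.8, 46.9 minutes ago.
Total = 1.95·(1/2)^(187.6/49.7) + 1.95·(1/2)^(140.7/49.7) + 1.95·(1/2)^(93.8/49.7) + 1.95·(1/2)^(46.9/49.7)
      = 0.14248 + 0.27405 + 0.5271 + 1.0138 ≈ 1.9575 g.

2.0 g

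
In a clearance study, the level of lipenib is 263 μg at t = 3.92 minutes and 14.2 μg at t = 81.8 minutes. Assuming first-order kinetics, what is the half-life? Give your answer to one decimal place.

Over Δt = 81.8 − 3.92 = 77.88 minutes, the level fell by a factor of 263/14.2 ≈ 18.521.
n = log₂(18.521) ≈ 4.2111 half-lives, so t½ = 77.88/4.2111 ≈ 18.494 minutes.

18.5 minutes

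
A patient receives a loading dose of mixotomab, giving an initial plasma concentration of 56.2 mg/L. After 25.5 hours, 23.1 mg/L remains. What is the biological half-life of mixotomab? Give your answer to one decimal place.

19.9 hours

A/A₀ = 23.1/56.2 ≈ 0.41103.
n = log₂(2.4329) ≈ 1.2827 half-lives elapsed in 25.5 hours.
t½ = 25.5/1.2827 ≈ 19.88 hours.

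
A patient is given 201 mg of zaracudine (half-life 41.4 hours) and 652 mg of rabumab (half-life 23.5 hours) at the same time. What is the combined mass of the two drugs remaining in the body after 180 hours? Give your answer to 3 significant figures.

13.1 mg

zaracudine: 201 × (1/2)^(180/41.4) = 201 × (1/2)^4.3478 ≈ 9.8712 mg.
rabumab: 652 × (1/2)^(180/23.5) = 652 × (1/2)^7.6596 ≈ 3.2247 mg.
Total = 9.8712 + 3.2247 ≈ 13.096 mg.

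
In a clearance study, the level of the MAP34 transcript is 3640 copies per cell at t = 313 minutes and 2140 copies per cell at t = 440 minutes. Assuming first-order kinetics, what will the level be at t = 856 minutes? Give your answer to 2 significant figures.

380 copies per cell

Over Δt = 440 − 313 = 127 minutes, the level fell by a factor of 3640/2140 ≈ 1.7009.
n = log₂(1.7009) ≈ 0.76633 half-lives, so t½ = 127/0.76633 ≈ 165.73 minutes.
From t = 440 to t = 856: 2140 × (1/2)^((856−440)/165.73) ≈ 375.64 copies per cell.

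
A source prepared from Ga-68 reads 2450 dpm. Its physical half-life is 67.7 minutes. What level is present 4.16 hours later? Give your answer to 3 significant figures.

190 dpm

Convert the elapsed time: 4.16 hours = 249.6 minutes.
Number of half-lives: n = 249.6/67.7 ≈ 3.6869.
Remaining = 2450 × (1/2)^3.6869 = 2450 × 0.077651 ≈ 190.24 dpm.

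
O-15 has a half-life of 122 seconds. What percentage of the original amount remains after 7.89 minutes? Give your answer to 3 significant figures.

7.89 minutes = 473.4 seconds.
n = 473.4/122 ≈ 3.8803 half-lives.
Fraction remaining = (1/2)^3.8803 ≈ 0.067905, i.e. 6.7905%.

6.79%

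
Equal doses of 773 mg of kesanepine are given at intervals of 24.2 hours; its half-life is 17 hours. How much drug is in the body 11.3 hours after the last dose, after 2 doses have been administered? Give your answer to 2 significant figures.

670 mg

The 2 doses were given 35.5, 11.3 hours ago.
Total = 773·(1/2)^(35.5/17) + 773·(1/2)^(11.3/17)
      = 181.78 + 487.62 ≈ 669.41 mg.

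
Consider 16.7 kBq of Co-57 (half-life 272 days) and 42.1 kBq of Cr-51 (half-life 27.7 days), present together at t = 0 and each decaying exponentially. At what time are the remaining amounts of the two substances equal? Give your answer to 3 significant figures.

41.1 days

Set 16.7·(1/2)^(t/272) = 42.1·(1/2)^(t/27.7).
Taking log₂: log₂(16.7/42.1) = t·(1/272 − 1/27.7).
log₂(0.39667) = -1.334; 1/272 − 1/27.7 = -0.032425.
t = -1.334 / -0.032425 ≈ 41.141 days.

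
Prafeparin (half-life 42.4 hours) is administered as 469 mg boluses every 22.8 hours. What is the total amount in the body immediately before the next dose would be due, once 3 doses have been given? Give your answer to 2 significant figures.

The 3 doses were given 68.4, 45.6, 22.8 hours ago.
Total = 469·(1/2)^(68.4/42.4) + 469·(1/2)^(45.6/42.4) + 469·(1/2)^(22.8/42.4)
      = 153.3 + 222.55 + 323.07 ≈ 698.92 mg.

700 mg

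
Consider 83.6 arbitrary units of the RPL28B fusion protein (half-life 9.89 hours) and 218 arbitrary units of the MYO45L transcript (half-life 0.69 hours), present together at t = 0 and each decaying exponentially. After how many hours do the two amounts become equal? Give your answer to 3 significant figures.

1.03 hours

Set 83.6·(1/2)^(t/9.89) = 218·(1/2)^(t/0.69).
Taking log₂: log₂(83.6/218) = t·(1/9.89 − 1/0.69).
log₂(0.38349) = -1.3828; 1/9.89 − 1/0.69 = -1.3482.
t = -1.3828 / -1.3482 ≈ 1.0257 hours.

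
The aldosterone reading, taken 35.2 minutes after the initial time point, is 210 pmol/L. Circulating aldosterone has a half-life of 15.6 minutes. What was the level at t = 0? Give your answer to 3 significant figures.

1000 pmol/L

Number of half-lives elapsed: n = 35.2/15.6 ≈ 2.2564.
A₀ = A × 2^n = 210 × 2^2.2564 = 210 × 4.778 ≈ 1003.4 pmol/L.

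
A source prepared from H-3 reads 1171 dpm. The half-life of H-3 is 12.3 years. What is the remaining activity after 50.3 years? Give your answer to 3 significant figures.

Number of half-lives: n = 50.3/12.3 ≈ 4.0894.
Remaining = 1171 × (1/2)^4.0894 = 1171 × 0.058743 ≈ 68.788 dpm.

68.8 dpm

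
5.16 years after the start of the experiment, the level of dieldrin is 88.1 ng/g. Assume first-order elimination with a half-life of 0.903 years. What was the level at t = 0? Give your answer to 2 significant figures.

Number of half-lives elapsed: n = 5.16/0.903 ≈ 5.7143.
A₀ = A × 2^n = 88.1 × 2^5.7143 = 88.1 × 52.501 ≈ 4625.4 ng/g.

4600 ng/g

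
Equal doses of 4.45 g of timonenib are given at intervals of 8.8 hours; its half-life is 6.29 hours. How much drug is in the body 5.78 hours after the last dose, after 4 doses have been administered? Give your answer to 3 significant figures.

The 4 doses were given 32.18, 23.38, 14.58, 5.78 hours ago.
Total = 4.45·(1/2)^(32.18/6.29) + 4.45·(1/2)^(23.38/6.29) + 4.45·(1/2)^(14.58/6.29) + 4.45·(1/2)^(5.78/6.29)
      = 0.12831 + 0.3384 + 0.89245 + 2.3536 ≈ 3.7128 g.

3.71 g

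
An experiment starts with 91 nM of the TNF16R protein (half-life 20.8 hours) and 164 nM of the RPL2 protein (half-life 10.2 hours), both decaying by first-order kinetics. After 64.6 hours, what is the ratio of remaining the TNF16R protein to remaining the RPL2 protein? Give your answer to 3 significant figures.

5.20

TNF16R protein: 91 × (1/2)^(64.6/20.8) = 91 × (1/2)^3.1058 ≈ 10.571 nM.
RPL2 protein: 164 × (1/2)^(64.6/10.2) = 164 × (1/2)^6.3333 ≈ 2.0339 nM.
Ratio ≈ 10.571 / 2.0339 ≈ 5.1975.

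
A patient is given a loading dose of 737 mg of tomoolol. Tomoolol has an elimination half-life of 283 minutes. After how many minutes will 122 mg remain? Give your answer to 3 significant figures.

734 minutes

Fraction remaining = 122/737 ≈ 0.16554.
n = log₂(737/122) = ln(6.041)/ln 2 ≈ 2.5948 half-lives.
t = n × t½ = 2.5948 × 283 ≈ 734.32 minutes.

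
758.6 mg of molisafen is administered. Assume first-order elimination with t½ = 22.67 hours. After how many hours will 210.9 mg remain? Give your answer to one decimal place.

Fraction remaining = 210.9/758.6 ≈ 0.27801.
n = log₂(758.6/210.9) = ln(3.597)/ln 2 ≈ 1.8468 half-lives.
t = n × t½ = 1.8468 × 22.67 ≈ 41.867 hours.

41.9 hours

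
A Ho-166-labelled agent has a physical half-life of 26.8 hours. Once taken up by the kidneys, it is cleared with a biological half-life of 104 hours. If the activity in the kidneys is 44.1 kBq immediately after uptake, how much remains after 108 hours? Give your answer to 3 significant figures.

1/t_eff = 1/t_phys + 1/t_biol = 1/26.8 + 1/104 = 0.046929 per hour.
t_eff = 26.8 × 104 / (26.8 + 104) ≈ 21.309 hours.
Remaining = 44.1 × (1/2)^(108/21.309) = 44.1 × (1/2)^5.0683 ≈ 1.3144 kBq.

1.31 kBq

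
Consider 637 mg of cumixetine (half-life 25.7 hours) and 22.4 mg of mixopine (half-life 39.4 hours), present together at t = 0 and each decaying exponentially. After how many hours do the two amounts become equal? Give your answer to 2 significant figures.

Set 637·(1/2)^(t/25.7) = 22.4·(1/2)^(t/39.4).
Taking log₂: log₂(637/22.4) = t·(1/25.7 − 1/39.4).
log₂(28.438) = 4.8297; 1/25.7 − 1/39.4 = 0.01353.
t = 4.8297 / 0.01353 ≈ 356.97 hours.

360 hours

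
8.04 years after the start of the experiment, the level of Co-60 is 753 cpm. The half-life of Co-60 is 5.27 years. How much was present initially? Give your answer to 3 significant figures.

Number of half-lives elapsed: n = 8.04/5.27 ≈ 1.5256.
A₀ = A × 2^n = 753 × 2^1.5256 = 753 × 2.8791 ≈ 2168 cpm.

2170 cpm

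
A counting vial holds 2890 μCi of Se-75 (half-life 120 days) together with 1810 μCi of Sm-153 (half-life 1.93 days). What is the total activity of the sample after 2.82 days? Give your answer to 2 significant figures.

Se-75: 2890 × (1/2)^(2.82/120) = 2890 × (1/2)^0.0235 ≈ 2843.3 μCi.
Sm-153: 1810 × (1/2)^(2.82/1.93) = 1810 × (1/2)^1.4611 ≈ 657.4 μCi.
Total = 2843.3 + 657.4 ≈ 3500.7 μCi.

3500 μCi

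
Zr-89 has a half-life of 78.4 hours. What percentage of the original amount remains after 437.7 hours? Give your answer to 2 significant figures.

n = 437.7/78.4 ≈ 5.5829 half-lives.
Fraction remaining = (1/2)^5.5829 ≈ 0.020863, i.e. 2.0863%.

2.1%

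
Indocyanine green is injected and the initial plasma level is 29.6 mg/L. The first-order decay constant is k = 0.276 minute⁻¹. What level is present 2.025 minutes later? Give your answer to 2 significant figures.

t½ = ln 2 / k = 0.69315 / 0.276 ≈ 2.5114 minutes.
Number of half-lives: n = 2.025/2.5114 ≈ 0.80632.
Remaining = 29.6 × (1/2)^0.80632 = 29.6 × 0.57184 ≈ 16.926 mg/L.

17 mg/L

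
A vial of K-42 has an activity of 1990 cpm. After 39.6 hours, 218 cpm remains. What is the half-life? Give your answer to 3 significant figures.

12.4 hours

A/A₀ = 218/1990 ≈ 0.10955.
n = log₂(9.1284) ≈ 3.1904 half-lives elapsed in 39.6 hours.
t½ = 39.6/3.1904 ≈ 12.412 hours.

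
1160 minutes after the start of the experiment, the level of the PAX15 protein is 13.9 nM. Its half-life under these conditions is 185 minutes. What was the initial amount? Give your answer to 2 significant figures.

Number of half-lives elapsed: n = 1160/185 ≈ 6.2703.
A₀ = A × 2^n = 13.9 × 2^6.2703 = 13.9 × 77.186 ≈ 1072.9 nM.

1100 nM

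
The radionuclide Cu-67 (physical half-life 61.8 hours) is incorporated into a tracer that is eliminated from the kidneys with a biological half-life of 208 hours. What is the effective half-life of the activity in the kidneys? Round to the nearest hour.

48 hours

1/t_eff = 1/t_phys + 1/t_biol = 1/61.8 + 1/208 = 0.020989 per hour.
t_eff = 61.8 × 208 / (61.8 + 208) ≈ 47.644 hours.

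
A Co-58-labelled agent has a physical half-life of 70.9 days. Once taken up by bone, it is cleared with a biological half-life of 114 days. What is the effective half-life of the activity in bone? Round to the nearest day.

1/t_eff = 1/t_phys + 1/t_biol = 1/70.9 + 1/114 = 0.022876 per day.
t_eff = 70.9 × 114 / (70.9 + 114) ≈ 43.713 days.

44 days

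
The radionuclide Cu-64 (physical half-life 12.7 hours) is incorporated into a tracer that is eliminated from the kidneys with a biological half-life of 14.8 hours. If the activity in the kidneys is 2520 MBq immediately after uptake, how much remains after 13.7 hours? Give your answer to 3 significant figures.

628 MBq

1/t_eff = 1/t_phys + 1/t_biol = 1/12.7 + 1/14.8 = 0.14631 per hour.
t_eff = 12.7 × 14.8 / (12.7 + 14.8) ≈ 6.8349 hours.
Remaining = 2520 × (1/2)^(13.7/6.8349) = 2520 × (1/2)^2.0044 ≈ 628.07 MBq.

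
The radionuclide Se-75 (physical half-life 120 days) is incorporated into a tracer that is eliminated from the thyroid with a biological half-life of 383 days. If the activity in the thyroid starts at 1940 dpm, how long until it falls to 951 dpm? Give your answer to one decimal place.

94.0 days

1/t_eff = 1/t_phys + 1/t_biol = 1/120 + 1/383 = 0.010944 per day.
t_eff = 120 × 383 / (120 + 383) ≈ 91.372 days.
n = log₂(1940/951) ≈ 1.0285; t = 1.0285 × 91.372 ≈ 93.979 days.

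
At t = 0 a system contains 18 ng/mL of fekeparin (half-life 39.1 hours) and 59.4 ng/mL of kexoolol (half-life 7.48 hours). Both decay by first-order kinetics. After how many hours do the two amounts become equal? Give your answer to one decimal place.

Set 18·(1/2)^(t/39.1) = 59.4·(1/2)^(t/7.48).
Taking log₂: log₂(18/59.4) = t·(1/39.1 − 1/7.48).
log₂(0.30303) = -1.7225; 1/39.1 − 1/7.48 = -0.10811.
t = -1.7225 / -0.10811 ≈ 15.932 hours.

15.9 hours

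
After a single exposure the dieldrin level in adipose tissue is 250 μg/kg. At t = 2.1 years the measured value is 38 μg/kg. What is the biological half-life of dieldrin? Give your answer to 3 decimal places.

A/A₀ = 38/250 ≈ 0.152.
n = log₂(6.5789) ≈ 2.7179 half-lives elapsed in 2.1 years.
t½ = 2.1/2.7179 ≈ 0.77267 years.

0.773 years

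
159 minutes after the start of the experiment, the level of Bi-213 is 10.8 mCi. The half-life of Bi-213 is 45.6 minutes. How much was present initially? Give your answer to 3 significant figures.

121 mCi

Number of half-lives elapsed: n = 159/45.6 ≈ 3.4868.
A₀ = A × 2^n = 10.8 × 2^3.4868 = 10.8 × 11.211 ≈ 121.08 mCi.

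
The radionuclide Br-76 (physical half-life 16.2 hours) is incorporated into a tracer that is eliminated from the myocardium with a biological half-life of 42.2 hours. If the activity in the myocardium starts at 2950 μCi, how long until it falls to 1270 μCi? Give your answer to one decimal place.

1/t_eff = 1/t_phys + 1/t_biol = 1/16.2 + 1/42.2 = 0.085425 per hour.
t_eff = 16.2 × 42.2 / (16.2 + 42.2) ≈ 11.706 hours.
n = log₂(2950/1270) ≈ 1.2159; t = 1.2159 × 11.706 ≈ 14.233 hours.

14.2 hours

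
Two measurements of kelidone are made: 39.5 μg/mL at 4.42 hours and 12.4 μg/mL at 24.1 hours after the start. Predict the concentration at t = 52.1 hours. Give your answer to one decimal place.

2.4 μg/mL

Over Δt = 24.1 − 4.42 = 19.68 hours, the level fell by a factor of 39.5/12.4 ≈ 3.1855.
n = log₂(3.1855) ≈ 1.6715 half-lives, so t½ = 19.68/1.6715 ≈ 11.774 hours.
From t = 24.1 to t = 52.1: 12.4 × (1/2)^((52.1−24.1)/11.774) ≈ 2.3852 μg/mL.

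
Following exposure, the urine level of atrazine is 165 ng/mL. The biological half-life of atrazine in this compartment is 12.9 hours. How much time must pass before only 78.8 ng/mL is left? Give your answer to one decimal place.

Fraction remaining = 78.8/165 ≈ 0.47758.
n = log₂(165/78.8) = ln(2.0939)/ln 2 ≈ 1.0662 half-lives.
t = n × t½ = 1.0662 × 12.9 ≈ 13.754 hours.

13.8 hours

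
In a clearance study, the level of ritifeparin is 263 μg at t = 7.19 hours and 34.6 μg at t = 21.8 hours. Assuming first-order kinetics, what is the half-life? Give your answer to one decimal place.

Over Δt = 21.8 − 7.19 = 14.61 hours, the level fell by a factor of 263/34.6 ≈ 7.6012.
n = log₂(7.6012) ≈ 2.9262 half-lives, so t½ = 14.61/2.9262 ≈ 4.9928 hours.

5.0 hours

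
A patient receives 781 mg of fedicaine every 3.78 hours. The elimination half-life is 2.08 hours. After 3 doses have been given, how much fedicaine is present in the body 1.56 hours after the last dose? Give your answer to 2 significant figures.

630 mg

The 3 doses were given 9.12, 5.34, 1.56 hours ago.
Total = 781·(1/2)^(9.12/2.08) + 781·(1/2)^(5.34/2.08) + 781·(1/2)^(1.56/2.08)
      = 37.39 + 131.77 + 464.39 ≈ 633.54 mg.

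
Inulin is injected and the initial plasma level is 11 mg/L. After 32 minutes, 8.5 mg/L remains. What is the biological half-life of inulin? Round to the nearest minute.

86 minutes

A/A₀ = 8.5/11 ≈ 0.77273.
n = log₂(1.2941) ≈ 0.37197 half-lives elapsed in 32 minutes.
t½ = 32/0.37197 ≈ 86.029 minutes.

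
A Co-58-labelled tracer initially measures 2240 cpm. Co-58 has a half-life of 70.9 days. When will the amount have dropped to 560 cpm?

560/2240 = 1/4, so 2 half-lives have elapsed.
t = 2 × 70.9 = 141.8 days.

141.8 days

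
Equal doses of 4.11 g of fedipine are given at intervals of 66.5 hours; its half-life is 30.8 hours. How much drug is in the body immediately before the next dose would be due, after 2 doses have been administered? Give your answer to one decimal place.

The 2 doses were given 133, 66.5 hours ago.
Total = 4.11·(1/2)^(133/30.8) + 4.11·(1/2)^(66.5/30.8)
      = 0.20603 + 0.92022 ≈ 1.1263 g.

1.1 g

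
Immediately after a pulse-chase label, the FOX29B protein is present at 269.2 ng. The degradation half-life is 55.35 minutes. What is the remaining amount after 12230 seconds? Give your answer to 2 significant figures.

Convert the elapsed time: 12230 seconds = 203.833 minutes.
Number of half-lives: n = 203.833/55.35 ≈ 3.6826.
Remaining = 269.2 × (1/2)^3.6826 = 269.2 × 0.077879 ≈ 20.965 ng.

21 ng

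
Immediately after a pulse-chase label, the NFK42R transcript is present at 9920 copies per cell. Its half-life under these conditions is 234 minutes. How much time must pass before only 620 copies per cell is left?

936 minutes

620/9920 = 1/16, so 4 half-lives have elapsed.
t = 4 × 234 = 936 minutes.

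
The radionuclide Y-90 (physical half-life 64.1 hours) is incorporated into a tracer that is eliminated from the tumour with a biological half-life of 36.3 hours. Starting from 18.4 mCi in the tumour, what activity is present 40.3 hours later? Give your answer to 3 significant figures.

5.51 mCi

1/t_eff = 1/t_phys + 1/t_biol = 1/64.1 + 1/36.3 = 0.043149 per hour.
t_eff = 64.1 × 36.3 / (64.1 + 36.3) ≈ 23.176 hours.
Remaining = 18.4 × (1/2)^(40.3/23.176) = 18.4 × (1/2)^1.7389 ≈ 5.5126 mCi.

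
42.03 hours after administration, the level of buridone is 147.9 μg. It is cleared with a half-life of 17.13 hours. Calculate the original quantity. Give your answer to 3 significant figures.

Number of half-lives elapsed: n = 42.03/17.13 ≈ 2.4536.
A₀ = A × 2^n = 147.9 × 2^2.4536 = 147.9 × 5.4778 ≈ 810.16 μg.

810 μg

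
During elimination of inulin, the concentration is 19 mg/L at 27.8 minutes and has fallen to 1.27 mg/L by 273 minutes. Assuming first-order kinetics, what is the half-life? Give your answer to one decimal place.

Over Δt = 273 − 27.8 = 245.2 minutes, the level fell by a factor of 19/1.27 ≈ 14.961.
n = log₂(14.961) ≈ 3.9031 half-lives, so t½ = 245.2/3.9031 ≈ 62.822 minutes.

62.8 minutes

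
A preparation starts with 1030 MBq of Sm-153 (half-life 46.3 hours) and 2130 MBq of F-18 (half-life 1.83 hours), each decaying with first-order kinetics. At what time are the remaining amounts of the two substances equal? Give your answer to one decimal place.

Set 1030·(1/2)^(t/46.3) = 2130·(1/2)^(t/1.83).
Taking log₂: log₂(1030/2130) = t·(1/46.3 − 1/1.83).
log₂(0.48357) = -1.0482; 1/46.3 − 1/1.83 = -0.52485.
t = -1.0482 / -0.52485 ≈ 1.9972 hours.

2.0 hours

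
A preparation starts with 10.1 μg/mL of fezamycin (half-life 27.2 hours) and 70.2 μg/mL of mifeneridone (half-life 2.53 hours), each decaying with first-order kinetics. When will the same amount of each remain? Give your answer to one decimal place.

7.8 hours

Set 10.1·(1/2)^(t/27.2) = 70.2·(1/2)^(t/2.53).
Taking log₂: log₂(10.1/70.2) = t·(1/27.2 − 1/2.53).
log₂(0.14387) = -2.7971; 1/27.2 − 1/2.53 = -0.35849.
t = -2.7971 / -0.35849 ≈ 7.8024 hours.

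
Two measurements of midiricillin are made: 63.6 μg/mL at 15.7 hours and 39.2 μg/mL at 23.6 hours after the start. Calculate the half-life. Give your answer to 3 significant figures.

Over Δt = 23.6 − 15.7 = 7.9 hours, the level fell by a factor of 63.6/39.2 ≈ 1.6224.
n = log₂(1.6224) ≈ 0.69817 half-lives, so t½ = 7.9/0.69817 ≈ 11.315 hours.

11.3 hours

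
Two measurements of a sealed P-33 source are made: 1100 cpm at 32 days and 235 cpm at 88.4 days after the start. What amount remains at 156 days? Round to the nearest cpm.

Over Δt = 88.4 − 32 = 56.4 days, the level fell by a factor of 1100/235 ≈ 4.6809.
n = log₂(4.6809) ≈ 2.2268 half-lives, so t½ = 56.4/2.2268 ≈ 25.328 days.
From t = 88.4 to t = 156: 235 × (1/2)^((156−88.4)/25.328) ≈ 36.951 cpm.

37 cpm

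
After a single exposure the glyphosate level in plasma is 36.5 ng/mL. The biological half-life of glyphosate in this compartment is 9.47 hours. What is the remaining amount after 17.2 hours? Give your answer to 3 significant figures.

10.4 ng/mL

Number of half-lives: n = 17.2/9.47 ≈ 1.8163.
Remaining = 36.5 × (1/2)^1.8163 = 36.5 × 0.28396 ≈ 10.364 ng/mL.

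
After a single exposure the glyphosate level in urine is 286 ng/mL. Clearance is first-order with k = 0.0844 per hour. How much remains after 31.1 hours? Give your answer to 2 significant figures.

t½ = ln 2 / k = 0.69315 / 0.0844 ≈ 8.2126 hours.
Number of half-lives: n = 31.1/8.2126 ≈ 3.7868.
Remaining = 286 × (1/2)^3.7868 = 286 × 0.072451 ≈ 20.721 ng/mL.

21 ng/mL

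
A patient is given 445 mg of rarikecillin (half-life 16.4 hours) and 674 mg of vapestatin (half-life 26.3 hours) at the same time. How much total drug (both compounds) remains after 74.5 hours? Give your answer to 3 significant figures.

rarikecillin: 445 × (1/2)^(74.5/16.4) = 445 × (1/2)^4.5427 ≈ 19.093 mg.
vapestatin: 674 × (1/2)^(74.5/26.3) = 674 × (1/2)^2.8327 ≈ 94.609 mg.
Total = 19.093 + 94.609 ≈ 113.7 mg.

114 mg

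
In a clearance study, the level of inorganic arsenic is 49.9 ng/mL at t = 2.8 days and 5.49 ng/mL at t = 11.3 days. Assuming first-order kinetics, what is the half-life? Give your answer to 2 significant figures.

Over Δt = 11.3 − 2.8 = 8.5 days, the level fell by a factor of 49.9/5.49 ≈ 9.0893.
n = log₂(9.0893) ≈ 3.1842 half-lives, so t½ = 8.5/3.1842 ≈ 2.6695 days.

2.7 days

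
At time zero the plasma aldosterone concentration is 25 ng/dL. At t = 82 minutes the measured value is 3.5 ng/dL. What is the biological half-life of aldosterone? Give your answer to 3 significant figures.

28.9 minutes

A/A₀ = 3.5/25 ≈ 0.14.
n = log₂(7.1429) ≈ 2.8365 half-lives elapsed in 82 minutes.
t½ = 82/2.8365 ≈ 28.909 minutes.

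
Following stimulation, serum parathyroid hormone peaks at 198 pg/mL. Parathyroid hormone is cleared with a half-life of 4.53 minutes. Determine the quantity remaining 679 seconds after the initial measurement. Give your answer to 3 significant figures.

Convert the elapsed time: 679 seconds = 11.3167 minutes.
Number of half-lives: n = 11.3167/4.53 ≈ 2.4982.
Remaining = 198 × (1/2)^2.4982 = 198 × 0.177 ≈ 35.046 pg/mL.

35.0 pg/mL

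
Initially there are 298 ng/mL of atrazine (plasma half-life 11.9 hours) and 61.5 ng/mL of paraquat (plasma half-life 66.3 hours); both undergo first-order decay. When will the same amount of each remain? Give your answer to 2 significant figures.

33 hours

Set 298·(1/2)^(t/11.9) = 61.5·(1/2)^(t/66.3).
Taking log₂: log₂(298/61.5) = t·(1/11.9 − 1/66.3).
log₂(4.8455) = 2.2767; 1/11.9 − 1/66.3 = 0.068951.
t = 2.2767 / 0.068951 ≈ 33.019 hours.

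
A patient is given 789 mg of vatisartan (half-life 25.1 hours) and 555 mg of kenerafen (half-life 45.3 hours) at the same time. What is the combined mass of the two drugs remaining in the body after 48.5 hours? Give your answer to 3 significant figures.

471 mg

vatisartan: 789 × (1/2)^(48.5/25.1) = 789 × (1/2)^1.9323 ≈ 206.73 mg.
kenerafen: 555 × (1/2)^(48.5/45.3) = 555 × (1/2)^1.0706 ≈ 264.24 mg.
Total = 206.73 + 264.24 ≈ 470.97 mg.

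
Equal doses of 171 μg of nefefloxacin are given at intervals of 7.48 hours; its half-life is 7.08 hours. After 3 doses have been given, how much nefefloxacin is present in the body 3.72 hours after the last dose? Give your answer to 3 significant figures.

203 μg

The 3 doses were given 18.68, 11.2, 3.72 hours ago.
Total = 171·(1/2)^(18.68/7.08) + 171·(1/2)^(11.2/7.08) + 171·(1/2)^(3.72/7.08)
      = 27.463 + 57.12 + 118.8 ≈ 203.39 μg.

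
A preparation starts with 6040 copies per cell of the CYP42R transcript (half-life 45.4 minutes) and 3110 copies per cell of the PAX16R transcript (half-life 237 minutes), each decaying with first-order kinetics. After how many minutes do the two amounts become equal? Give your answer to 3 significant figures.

Set 6040·(1/2)^(t/45.4) = 3110·(1/2)^(t/237).
Taking log₂: log₂(6040/3110) = t·(1/45.4 − 1/237).
log₂(1.9421) = 0.95763; 1/45.4 − 1/237 = 0.017807.
t = 0.95763 / 0.017807 ≈ 53.778 minutes.

53.8 minutes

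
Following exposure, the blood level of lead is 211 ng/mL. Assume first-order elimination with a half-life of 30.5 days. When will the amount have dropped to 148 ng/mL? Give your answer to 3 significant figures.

Fraction remaining = 148/211 ≈ 0.70142.
n = log₂(211/148) = ln(1.4257)/ln 2 ≈ 0.51165 half-lives.
t = n × t½ = 0.51165 × 30.5 ≈ 15.605 days.

15.6 days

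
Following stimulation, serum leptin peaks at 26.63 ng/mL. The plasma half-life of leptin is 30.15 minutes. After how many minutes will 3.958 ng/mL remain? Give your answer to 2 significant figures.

83 minutes

Fraction remaining = 3.958/26.63 ≈ 0.14863.
n = log₂(26.63/3.958) = ln(6.7281)/ln 2 ≈ 2.7502 half-lives.
t = n × t½ = 2.7502 × 30.15 ≈ 82.919 minutes.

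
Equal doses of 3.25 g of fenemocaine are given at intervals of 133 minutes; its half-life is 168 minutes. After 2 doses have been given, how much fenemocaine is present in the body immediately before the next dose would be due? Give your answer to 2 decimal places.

2.96 g

The 2 doses were given 266, 133 minutes ago.
Total = 3.25·(1/2)^(266/168) + 3.25·(1/2)^(133/168)
      = 1.0846 + 1.8774 ≈ 2.962 g.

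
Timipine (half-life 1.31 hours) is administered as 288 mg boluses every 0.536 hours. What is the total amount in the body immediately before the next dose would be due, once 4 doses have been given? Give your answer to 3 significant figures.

The 4 doses were given 2.144, 1.608, 1.072, 0.536 hours ago.
Total = 288·(1/2)^(2.144/1.31) + 288·(1/2)^(1.608/1.31) + 288·(1/2)^(1.072/1.31) + 288·(1/2)^(0.536/1.31)
      = 92.622 + 122.99 + 163.33 + 216.88 ≈ 595.82 mg.

596 mg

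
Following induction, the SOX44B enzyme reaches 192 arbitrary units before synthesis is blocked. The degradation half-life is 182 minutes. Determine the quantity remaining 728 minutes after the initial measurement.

12 arbitrary units

Elapsed time is 4 half-lives (728/182).
Each half-life halves the amount: 192 × (1/2)^4 = 192/16 = 12 arbitrary units.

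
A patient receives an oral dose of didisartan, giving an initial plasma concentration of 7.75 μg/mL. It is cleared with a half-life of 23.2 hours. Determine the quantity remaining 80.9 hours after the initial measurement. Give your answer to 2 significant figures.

0.69 μg/mL

Number of half-lives: n = 80.9/23.2 ≈ 3.4871.
Remaining = 7.75 × (1/2)^3.4871 = 7.75 × 0.089184 ≈ 0.69118 μg/mL.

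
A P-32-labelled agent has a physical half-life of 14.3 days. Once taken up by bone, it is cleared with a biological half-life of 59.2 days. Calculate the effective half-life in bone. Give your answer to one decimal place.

1/t_eff = 1/t_phys + 1/t_biol = 1/14.3 + 1/59.2 = 0.086822 per day.
t_eff = 14.3 × 59.2 / (14.3 + 59.2) ≈ 11.518 days.

11.5 days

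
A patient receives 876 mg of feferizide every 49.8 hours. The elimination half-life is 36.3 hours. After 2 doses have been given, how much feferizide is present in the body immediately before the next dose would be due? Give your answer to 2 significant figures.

The 2 doses were given 99.6, 49.8 hours ago.
Total = 876·(1/2)^(99.6/36.3) + 876·(1/2)^(49.8/36.3)
      = 130.78 + 338.47 ≈ 469.25 mg.

470 mg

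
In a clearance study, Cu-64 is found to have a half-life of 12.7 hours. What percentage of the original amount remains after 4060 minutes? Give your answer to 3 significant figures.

2.49%

4060 minutes = 67.6667 hours.
n = 67.6667/12.7 ≈ 5.3281 half-lives.
Fraction remaining = (1/2)^5.3281 ≈ 0.024894, i.e. 2.4894%.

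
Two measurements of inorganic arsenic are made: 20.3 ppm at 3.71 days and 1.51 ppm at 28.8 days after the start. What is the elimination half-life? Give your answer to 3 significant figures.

Over Δt = 28.8 − 3.71 = 25.09 days, the level fell by a factor of 20.3/1.51 ≈ 13.444.
n = log₂(13.444) ≈ 3.7489 half-lives, so t½ = 25.09/3.7489 ≈ 6.6927 days.

6.69 days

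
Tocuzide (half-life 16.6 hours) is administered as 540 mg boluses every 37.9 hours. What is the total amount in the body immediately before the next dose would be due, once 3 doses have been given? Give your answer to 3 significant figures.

138 mg

The 3 doses were given 113.7, 75.8, 37.9 hours ago.
Total = 540·(1/2)^(113.7/16.6) + 540·(1/2)^(75.8/16.6) + 540·(1/2)^(37.9/16.6)
      = 4.683 + 22.793 + 110.94 ≈ 138.42 mg.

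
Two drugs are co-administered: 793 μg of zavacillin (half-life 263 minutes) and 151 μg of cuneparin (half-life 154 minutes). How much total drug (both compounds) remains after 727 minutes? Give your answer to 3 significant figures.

zavacillin: 793 × (1/2)^(727/263) = 793 × (1/2)^2.7643 ≈ 116.72 μg.
cuneparin: 151 × (1/2)^(727/154) = 151 × (1/2)^4.7208 ≈ 5.7264 μg.
Total = 116.72 + 5.7264 ≈ 122.45 μg.

122 μg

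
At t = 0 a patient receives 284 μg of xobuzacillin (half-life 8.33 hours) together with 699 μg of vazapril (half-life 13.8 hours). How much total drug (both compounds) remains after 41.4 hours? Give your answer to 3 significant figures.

96.4 μg

xobuzacillin: 284 × (1/2)^(41.4/8.33) = 284 × (1/2)^4.97 ≈ 9.0616 μg.
vazapril: 699 × (1/2)^(41.4/13.8) = 699 × (1/2)^3 ≈ 87.375 μg.
Total = 9.0616 + 87.375 ≈ 96.437 μg.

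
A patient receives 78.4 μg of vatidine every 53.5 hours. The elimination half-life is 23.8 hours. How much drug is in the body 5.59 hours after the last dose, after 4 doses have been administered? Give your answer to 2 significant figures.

84 μg

The 4 doses were given 166.09, 112.59, 59.09, 5.59 hours ago.
Total = 78.4·(1/2)^(166.09/23.8) + 78.4·(1/2)^(112.59/23.8) + 78.4·(1/2)^(59.09/23.8) + 78.4·(1/2)^(5.59/23.8)
      = 0.62167 + 2.9529 + 14.026 + 66.621 ≈ 84.221 μg.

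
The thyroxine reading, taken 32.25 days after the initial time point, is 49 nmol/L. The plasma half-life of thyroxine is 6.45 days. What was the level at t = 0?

Number of half-lives elapsed: n = 32.25/6.45 ≈ 5.
A₀ = A × 2^n = 49 × 2^5 = 49 × 32 ≈ 1568 nmol/L.

1568 nmol/L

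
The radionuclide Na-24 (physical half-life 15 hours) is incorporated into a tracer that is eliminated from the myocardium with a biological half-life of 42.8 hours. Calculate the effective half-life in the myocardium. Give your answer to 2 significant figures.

1/t_eff = 1/t_phys + 1/t_biol = 1/15 + 1/42.8 = 0.090031 per hour.
t_eff = 15 × 42.8 / (15 + 42.8) ≈ 11.107 hours.

11 hours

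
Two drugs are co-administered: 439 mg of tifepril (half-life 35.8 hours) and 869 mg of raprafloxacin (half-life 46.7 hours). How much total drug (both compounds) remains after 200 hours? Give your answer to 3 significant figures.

53.8 mg

tifepril: 439 × (1/2)^(200/35.8) = 439 × (1/2)^5.5866 ≈ 9.1355 mg.
raprafloxacin: 869 × (1/2)^(200/46.7) = 869 × (1/2)^4.2827 ≈ 44.649 mg.
Total = 9.1355 + 44.649 ≈ 53.785 mg.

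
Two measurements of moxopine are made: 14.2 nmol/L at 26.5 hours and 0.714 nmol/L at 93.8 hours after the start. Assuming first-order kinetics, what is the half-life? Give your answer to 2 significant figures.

Over Δt = 93.8 − 26.5 = 67.3 hours, the level fell by a factor of 14.2/0.714 ≈ 19.888.
n = log₂(19.888) ≈ 4.3138 half-lives, so t½ = 67.3/4.3138 ≈ 15.601 hours.

16 hours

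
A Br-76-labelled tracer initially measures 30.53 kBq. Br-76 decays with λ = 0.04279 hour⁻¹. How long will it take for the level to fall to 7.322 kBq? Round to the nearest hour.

33 hours

t½ = ln 2 / λ = 0.69315 / 0.04279 ≈ 16.199 hours.
Fraction remaining = 7.322/30.53 ≈ 0.23983.
n = log₂(30.53/7.322) = ln(4.1696)/ln 2 ≈ 2.0599 half-lives.
t = n × t½ = 2.0599 × 16.199 ≈ 33.368 hours.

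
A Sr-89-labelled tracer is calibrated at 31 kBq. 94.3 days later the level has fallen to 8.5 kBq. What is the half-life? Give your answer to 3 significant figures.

A/A₀ = 8.5/31 ≈ 0.27419.
n = log₂(3.6471) ≈ 1.8667 half-lives elapsed in 94.3 days.
t½ = 94.3/1.8667 ≈ 50.516 days.

50.5 days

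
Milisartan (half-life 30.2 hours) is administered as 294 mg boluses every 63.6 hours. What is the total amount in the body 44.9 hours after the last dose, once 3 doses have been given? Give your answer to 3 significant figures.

135 mg

The 3 doses were given 172.1, 108.5, 44.9 hours ago.
Total = 294·(1/2)^(172.1/30.2) + 294·(1/2)^(108.5/30.2) + 294·(1/2)^(44.9/30.2)
      = 5.6608 + 24.369 + 104.9 ≈ 134.93 mg.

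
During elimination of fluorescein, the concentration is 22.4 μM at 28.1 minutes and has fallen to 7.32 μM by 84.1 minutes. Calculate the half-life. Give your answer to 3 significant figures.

34.7 minutes

Over Δt = 84.1 − 28.1 = 56 minutes, the level fell by a factor of 22.4/7.32 ≈ 3.0601.
n = log₂(3.0601) ≈ 1.6136 half-lives, so t½ = 56/1.6136 ≈ 34.705 minutes.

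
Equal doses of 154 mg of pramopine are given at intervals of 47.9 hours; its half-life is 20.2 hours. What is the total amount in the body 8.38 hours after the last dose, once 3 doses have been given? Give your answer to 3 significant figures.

142 mg

The 3 doses were given 104.18, 56.28, 8.38 hours ago.
Total = 154·(1/2)^(104.18/20.2) + 154·(1/2)^(56.28/20.2) + 154·(1/2)^(8.38/20.2)
      = 4.315 + 22.326 + 115.51 ≈ 142.16 mg.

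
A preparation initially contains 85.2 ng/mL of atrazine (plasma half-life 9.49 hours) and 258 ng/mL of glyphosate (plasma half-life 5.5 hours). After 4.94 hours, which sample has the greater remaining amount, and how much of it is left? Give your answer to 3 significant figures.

atrazine: 85.2 × (1/2)^0.52055 ≈ 59.394 ng/mL.
glyphosate: 258 × (1/2)^0.89818 ≈ 138.43 ng/mL.
Glyphosate has more remaining, at ≈ 138.43 ng/mL.

glyphosate, 138 ng/mL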